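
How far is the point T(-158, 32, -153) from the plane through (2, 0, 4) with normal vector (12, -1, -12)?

The plane has equation n·(r − (2, 0, 4)) = 0, i.e. n·r = -24.
Then n·(-158, 32, -153) - (-24) = -68.
|n| = √(144 + 1 + 144) = 17, so the distance is |-68|/17 = 4.

4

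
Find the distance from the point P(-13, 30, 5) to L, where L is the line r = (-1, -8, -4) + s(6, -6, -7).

2√145

Direction vector d = (6, -6, -7).
AP = (-12, 38, 9); AP·d = -363, |AP|² = 1669, |d|² = 121.
distance² = |AP|² − (AP·d)²/|d|² = 1669 − 131769/121 = 580, so the distance is 2√145.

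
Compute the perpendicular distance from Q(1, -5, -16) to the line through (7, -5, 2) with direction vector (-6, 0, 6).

12√2

Direction vector d = (-6, 0, 6).
AP = (-6, 0, -18), and AP × d = (0, 144, 0).
|AP × d|² = 20736 and |d|² = 72, so the distance is √(20736/72) = √288 = 12√2.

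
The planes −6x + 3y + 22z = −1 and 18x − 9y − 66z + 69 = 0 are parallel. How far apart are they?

24/23

Divide the second equation by -3 to match normals: −6x + 3y + 22z = 23.
Both planes have normal n = (−6, 3, 22), |n| = 23. Any point on the first plane is at distance |23 − (-1)|/|n| = 24/23 from the second.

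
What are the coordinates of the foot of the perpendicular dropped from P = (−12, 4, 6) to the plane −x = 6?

n = (−1, 0, 0), |n|² = 1, and n·P − 6 = 6.
t = 6/1 = 6, so the foot is P − t·n = (−12, 4, 6) − 6·(−1, 0, 0) = (−6, 4, 6).

(-6, 4, 6)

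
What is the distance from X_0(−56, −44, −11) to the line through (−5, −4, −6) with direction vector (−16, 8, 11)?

√3785

Direction vector d = (−16, 8, 11).
AP = (−51, −40, −5); AP·d = 441, |AP|² = 4226, |d|² = 441.
distance² = |AP|² − (AP·d)²/|d|² = 4226 − 194481/441 = 3785, so the distance is √3785.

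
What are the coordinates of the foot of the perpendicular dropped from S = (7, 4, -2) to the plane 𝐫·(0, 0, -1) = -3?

(7, 4, 3)

n = (0, 0, -1), |n|² = 1, and n·S − (-3) = 5.
t = 5/1 = 5, so the foot is S − t·n = (7, 4, -2) − 5·(0, 0, -1) = (7, 4, 3).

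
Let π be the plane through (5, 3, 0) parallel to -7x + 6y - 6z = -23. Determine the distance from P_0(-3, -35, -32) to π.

20/11

Parallel planes share the normal n = (-7, 6, -6); since (5, 3, 0) lies on the plane, its equation is -7x + 6y - 6z = -17.
n = (-7, 6, -6); n·P − (-17) = 20; |n| = 11; distance = 20/11.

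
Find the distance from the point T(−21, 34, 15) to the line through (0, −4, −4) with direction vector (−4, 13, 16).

Direction vector d = (−4, 13, 16).
AP = (−21, 38, 19); AP·d = 882, |AP|² = 2246, |d|² = 441.
distance² = |AP|² − (AP·d)²/|d|² = 2246 − 777924/441 = 482, so the distance is √482.

√482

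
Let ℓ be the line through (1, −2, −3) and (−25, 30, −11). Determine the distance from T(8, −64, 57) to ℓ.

A direction vector is d = (−26, 32, −8).
AP = (7, −62, 60); AP·d = -2646, |AP|² = 7493, |d|² = 1764.
distance² = |AP|² − (AP·d)²/|d|² = 7493 − 7001316/1764 = 3524, so the distance is 2√881.

2√881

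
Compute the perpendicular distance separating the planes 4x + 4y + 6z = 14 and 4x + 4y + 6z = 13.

1/(2√17)

With common normal n = (4, 4, 6) (|n| = 2√17), the distance is |14 − 13|/|n| = 1/(2√17) = √17/34.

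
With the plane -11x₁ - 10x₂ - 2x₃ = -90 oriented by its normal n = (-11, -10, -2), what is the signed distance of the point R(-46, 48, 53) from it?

n·R − (-90) = 10.
|n| = 15, so the signed distance is 10/15 = 2/3.

2/3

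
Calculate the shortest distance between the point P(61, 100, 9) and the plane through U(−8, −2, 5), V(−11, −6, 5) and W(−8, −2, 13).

UV = (−3, −4, 0) and UW = (0, 0, 8), so a normal is n = UV × UW = (−32, 24, 0).
d = |(-32)·61 + 24·100 − 208| / √(1024 + 576 + 0) = |240| / 40 = 6.

6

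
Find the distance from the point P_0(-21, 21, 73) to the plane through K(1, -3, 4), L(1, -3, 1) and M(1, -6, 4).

KL = (0, 0, -3) and KM = (0, -3, 0), so a normal is n = KL × KM = (-9, 0, 0).
Then n·(-21, 21, 73) - (-9) = 198.
|n| = √(81 + 0 + 0) = 9, so the distance is |198|/9 = 22.

22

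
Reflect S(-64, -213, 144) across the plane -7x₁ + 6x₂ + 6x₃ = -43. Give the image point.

(-606/11, -2427/11, 1500/11)

With n = (-7, 6, 6), the signed offset is (n·S − (-43))/|n|² = 77/121 = 7/11.
S' = S − 2t·n = (-64, -213, 144) − (14/11)·(-7, 6, 6) = (-606/11, -2427/11, 1500/11).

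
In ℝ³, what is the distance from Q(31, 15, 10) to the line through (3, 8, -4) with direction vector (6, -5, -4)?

Direction vector d = (6, -5, -4).
AP = (28, 7, 14); AP·d = 77, |AP|² = 1029, |d|² = 77.
distance² = |AP|² − (AP·d)²/|d|² = 1029 − 5929/77 = 952, so the distance is 2√238.

2√238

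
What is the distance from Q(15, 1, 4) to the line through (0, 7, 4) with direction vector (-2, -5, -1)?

Direction vector d = (-2, -5, -1).
AP = (15, -6, 0), and AP × d = (6, 15, -87).
|AP × d|² = 7830 and |d|² = 30, so the distance is √(7830/30) = √261 = 3√29.

3√29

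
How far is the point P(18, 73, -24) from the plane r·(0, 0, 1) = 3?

27

Normal vector n = (0, 0, 1), and n·(18, 73, -24) - 3 = -27.
|n| = √(0 + 0 + 1) = 1, so the distance is |-27|/1 = 27.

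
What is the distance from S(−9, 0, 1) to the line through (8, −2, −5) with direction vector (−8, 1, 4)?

Direction vector d = (−8, 1, 4).
AP = (−17, 2, 6), and AP × d = (2, 20, −1).
|AP × d|² = 405 and |d|² = 81, so the distance is √(405/81) = √5.

√5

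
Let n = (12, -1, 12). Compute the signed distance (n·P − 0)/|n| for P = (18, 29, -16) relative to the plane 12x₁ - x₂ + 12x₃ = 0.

n·P − 0 = -5.
|n| = 17, so the signed distance is -5/17.

-5/17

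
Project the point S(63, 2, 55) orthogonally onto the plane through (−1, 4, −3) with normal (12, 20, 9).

(39, -38, 37)

n = (12, 20, 9), |n|² = 625, and n·S − 41 = 1250.
t = 1250/625 = 2, so the foot is S − t·n = (63, 2, 55) − 2·(12, 20, 9) = (39, −38, 37).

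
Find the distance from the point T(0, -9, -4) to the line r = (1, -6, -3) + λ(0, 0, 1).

Direction vector d = (0, 0, 1).
AP = (-1, -3, -1); AP·d = -1, |AP|² = 11, |d|² = 1.
distance² = |AP|² − (AP·d)²/|d|² = 11 − 1/1 = 10, so the distance is √10.

√10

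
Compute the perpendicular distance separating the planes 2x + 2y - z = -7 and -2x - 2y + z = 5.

Divide the second equation by -1 to match normals: 2x + 2y - z = -5.
With common normal n = (2, 2, -1) (|n| = 3), the distance is |(-7) − (-5)|/|n| = 2/3.

2/3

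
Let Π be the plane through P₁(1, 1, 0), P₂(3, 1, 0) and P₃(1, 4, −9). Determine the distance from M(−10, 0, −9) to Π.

12/√10

P₁P₂ = (2, 0, 0) and P₁P₃ = (0, 3, −9), so a normal is n = P₁P₂ × P₁P₃ = (0, 18, 6).
d = |18·0 + 6·(-9) − 18| / √(0 + 324 + 36) = |-72| / (6√10) = 12/√10.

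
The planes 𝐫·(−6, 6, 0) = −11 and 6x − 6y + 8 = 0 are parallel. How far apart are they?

Divide the second equation by -1 to match normals: −6x + 6y = 8.
With common normal n = (−6, 6, 0) (|n| = 6√2), the distance is |(-11) − 8|/|n| = 19/(6√2) = 19√2/12.

19/(6√2)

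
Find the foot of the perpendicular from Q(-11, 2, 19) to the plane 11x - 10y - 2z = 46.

(0, -8, 17)

n = (11, -10, -2), |n|² = 225, and n·Q − 46 = -225.
t = -225/225 = -1, so the foot is Q − t·n = (-11, 2, 19) − (-1)·(11, -10, -2) = (0, -8, 17).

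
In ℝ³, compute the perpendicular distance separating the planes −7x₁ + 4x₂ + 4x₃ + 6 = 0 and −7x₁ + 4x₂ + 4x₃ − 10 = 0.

16/9

Both planes have normal n = (−7, 4, 4), |n| = 9. Any point on the first plane is at distance |10 − (-6)|/|n| = 16/9 from the second.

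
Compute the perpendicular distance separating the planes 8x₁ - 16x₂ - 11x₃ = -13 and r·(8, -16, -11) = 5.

Both planes have normal n = (8, -16, -11), |n| = 21. Any point on the first plane is at distance |5 − (-13)|/|n| = 18/21 = 6/7 from the second.

6/7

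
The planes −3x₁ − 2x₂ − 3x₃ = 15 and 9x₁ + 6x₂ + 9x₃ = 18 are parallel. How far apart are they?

21/√22

Divide the second equation by -3 to match normals: −3x₁ − 2x₂ − 3x₃ = -6.
Both planes have normal n = (−3, −2, −3), |n| = √22. Any point on the first plane is at distance |(-6) − 15|/|n| = 21/√22 = 21√22/22 from the second.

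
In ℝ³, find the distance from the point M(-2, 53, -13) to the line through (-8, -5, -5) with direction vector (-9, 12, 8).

Direction vector d = (-9, 12, 8).
AP = (6, 58, -8), and AP × d = (560, 24, 594).
|AP × d|² = 667012 and |d|² = 289, so the distance is √(667012/289) = √2308 = 2√577.

2√577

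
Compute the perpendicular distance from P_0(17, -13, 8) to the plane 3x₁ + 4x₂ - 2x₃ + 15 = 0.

Normal vector n = (3, 4, -2), and n·(17, -13, 8) - (-15) = -2.
|n| = √(9 + 16 + 4) = √29, so the distance is |-2|/√29 = 2/√29.

2√29/29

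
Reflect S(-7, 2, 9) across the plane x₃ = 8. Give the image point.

n = (0, 0, 1), |n|² = 1, n·S − 8 = 1, so t = 1/1 = 1.
Foot F = S − 1·n = (-7, 2, 8); the reflection is 2F − S = (-7, 2, 7).

(-7, 2, 7)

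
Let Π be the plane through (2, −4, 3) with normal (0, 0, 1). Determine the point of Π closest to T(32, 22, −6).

(32, 22, 3)

The perpendicular from T has direction n = (0, 0, 1): r = (32, 22, −6) + μ(0, 0, 1).
Substitute into the plane: n·(T + μn) = 3 gives -6 + 1μ = 3, so μ = 9.
Foot = (32, 22, −6) + 9·(0, 0, 1) = (32, 22, 3).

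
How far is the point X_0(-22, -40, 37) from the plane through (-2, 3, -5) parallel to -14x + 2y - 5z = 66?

Parallel planes share the normal n = (-14, 2, -5); since (-2, 3, -5) lies on the plane, its equation is -14x + 2y - 5z = 59.
d = |(-14)·(-22) + 2·(-40) + (-5)·37 − 59| / √(196 + 4 + 25) = |-16| / 15 = 16/15.

16/15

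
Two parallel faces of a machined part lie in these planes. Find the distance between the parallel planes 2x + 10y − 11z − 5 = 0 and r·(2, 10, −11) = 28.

With common normal n = (2, 10, −11) (|n| = 15), the distance is |5 − 28|/|n| = 23/15.

23/15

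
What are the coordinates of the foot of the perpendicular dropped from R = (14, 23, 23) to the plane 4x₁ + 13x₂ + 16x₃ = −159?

The perpendicular from R has direction n = (4, 13, 16): r = (14, 23, 23) + t(4, 13, 16).
Substitute into the plane: n·(R + tn) = -159 gives 723 + 441t = -159, so t = -2.
Foot = (14, 23, 23) + (-2)·(4, 13, 16) = (6, −3, −9).

(6, -3, -9)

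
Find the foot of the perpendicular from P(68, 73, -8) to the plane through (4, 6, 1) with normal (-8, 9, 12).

The perpendicular from P has direction n = (-8, 9, 12): r = (68, 73, -8) + t(-8, 9, 12).
Substitute into the plane: n·(P + tn) = 34 gives 17 + 289t = 34, so t = 1/17.
Foot = (68, 73, -8) + (1/17)·(-8, 9, 12) = (1148/17, 1250/17, -124/17).

(1148/17, 1250/17, -124/17)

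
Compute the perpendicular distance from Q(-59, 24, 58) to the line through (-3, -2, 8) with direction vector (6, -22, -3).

Direction vector d = (6, -22, -3).
AP = (-56, 26, 50), and AP × d = (1022, 132, 1076).
|AP × d|² = 2219684 and |d|² = 529, so the distance is √(2219684/529) = √4196 = 2√1049.

2√1049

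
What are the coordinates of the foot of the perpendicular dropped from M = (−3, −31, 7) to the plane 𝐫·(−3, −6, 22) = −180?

n = (−3, −6, 22), |n|² = 529, and n·M − (-180) = 529.
t = 529/529 = 1, so the foot is M − t·n = (−3, −31, 7) − 1·(−3, −6, 22) = (0, −25, −15).

(0, -25, -15)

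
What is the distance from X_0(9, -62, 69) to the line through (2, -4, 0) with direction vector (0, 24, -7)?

Direction vector d = (0, 24, -7).
AP = (7, -58, 69); AP·d = -1875, |AP|² = 8174, |d|² = 625.
distance² = |AP|² − (AP·d)²/|d|² = 8174 − 3515625/625 = 2549, so the distance is √2549.

√2549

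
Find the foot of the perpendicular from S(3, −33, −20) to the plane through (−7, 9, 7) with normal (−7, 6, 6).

(-25, -9, 4)

n = (−7, 6, 6), |n|² = 121, and n·S − 145 = -484.
t = -484/121 = -4, so the foot is S − t·n = (3, −33, −20) − (-4)·(−7, 6, 6) = (−25, −9, 4).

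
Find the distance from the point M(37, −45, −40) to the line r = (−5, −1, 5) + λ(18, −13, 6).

3√401

Direction vector d = (18, −13, 6).
AP = (42, −44, −45), and AP × d = (−849, −1062, 246).
|AP × d|² = 1909161 and |d|² = 529, so the distance is √(1909161/529) = √3609 = 3√401.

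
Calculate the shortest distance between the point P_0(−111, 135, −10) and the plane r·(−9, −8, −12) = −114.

9

Normal vector n = (−9, −8, −12), and n·(−111, 135, −10) − (−114) = 153.
|n| = √(81 + 64 + 144) = 17, so the distance is |153|/17 = 9.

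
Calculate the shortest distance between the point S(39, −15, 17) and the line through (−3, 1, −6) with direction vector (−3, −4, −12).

Direction vector d = (−3, −4, −12).
AP = (42, −16, 23), and AP × d = (284, 435, −216).
|AP × d|² = 316537 and |d|² = 169, so the distance is √(316537/169) = √1873.

√1873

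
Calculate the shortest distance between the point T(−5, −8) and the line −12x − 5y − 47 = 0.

53/13

The normal to the line is n = (−12, −5) with |n| = 13.
|n·T − 47| = |100 − 47| = 53, so the distance is 53/13.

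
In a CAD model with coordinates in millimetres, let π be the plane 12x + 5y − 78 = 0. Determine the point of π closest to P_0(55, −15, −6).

(19, -30, -6)

n = (12, 5, 0), |n|² = 169, and n·P_0 − 78 = 507.
t = 507/169 = 3, so the foot is P_0 − t·n = (55, −15, −6) − 3·(12, 5, 0) = (19, −30, −6).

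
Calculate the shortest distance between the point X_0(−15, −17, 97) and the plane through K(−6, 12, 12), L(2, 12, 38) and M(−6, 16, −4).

1/3

KL = (8, 0, 26) and KM = (0, 4, −16), so a normal is n = KL × KM = (−104, 128, 32).
Then n·(−15, −17, 97) − 2544 = −56.
|n| = √(10816 + 16384 + 1024) = 168, so the distance is |-56|/168 = 1/3.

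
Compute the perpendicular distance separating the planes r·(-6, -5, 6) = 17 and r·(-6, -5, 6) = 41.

Both planes have normal n = (-6, -5, 6), |n| = √97. Any point on the first plane is at distance |41 − 17|/|n| = 24/√97 from the second.

24/√97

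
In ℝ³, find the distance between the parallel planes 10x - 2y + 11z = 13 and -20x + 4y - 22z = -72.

Divide the second equation by -2 to match normals: 10x - 2y + 11z = 36.
With common normal n = (10, -2, 11) (|n| = 15), the distance is |13 − 36|/|n| = 23/15.

23/15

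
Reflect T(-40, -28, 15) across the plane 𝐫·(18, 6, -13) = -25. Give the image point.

n = (18, 6, -13), |n|² = 529, n·T − (-25) = -1058, so t = -1058/529 = -2.
Foot F = T − (-2)·n = (-4, -16, -11); the reflection is 2F − T = (32, -4, -37).

(32, -4, -37)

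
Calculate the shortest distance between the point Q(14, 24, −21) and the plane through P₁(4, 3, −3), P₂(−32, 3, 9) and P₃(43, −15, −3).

9/23

P₁P₂ = (−36, 0, 12) and P₁P₃ = (39, −18, 0), so a normal is n = P₁P₂ × P₁P₃ = (216, 468, 648).
n = (216, 468, 648); n·P − 324 = 324; |n| = 828; distance = 324/828 = 9/23.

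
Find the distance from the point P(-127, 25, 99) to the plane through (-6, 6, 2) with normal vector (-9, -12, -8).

5

The plane has equation n·(r − (-6, 6, 2)) = 0, i.e. n·r = -34.
d = |(-9)·(-127) + (-12)·25 + (-8)·99 − (-34)| / √(81 + 144 + 64) = |85| / 17 = 5.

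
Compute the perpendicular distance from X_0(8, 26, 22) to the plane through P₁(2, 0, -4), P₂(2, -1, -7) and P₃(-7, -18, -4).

16/√46

P₁P₂ = (0, -1, -3) and P₁P₃ = (-9, -18, 0), so a normal is n = P₁P₂ × P₁P₃ = (-54, 27, -9).
d = |(-54)·8 + 27·26 + (-9)·22 − (-72)| / √(2916 + 729 + 81) = |144| / (9√46) = 8√46/23.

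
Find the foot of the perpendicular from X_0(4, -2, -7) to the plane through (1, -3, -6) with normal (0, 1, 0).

(4, -3, -7)

The perpendicular from X_0 has direction n = (0, 1, 0): r = (4, -2, -7) + μ(0, 1, 0).
Substitute into the plane: n·(X_0 + μn) = -3 gives -2 + 1μ = -3, so μ = -1.
Foot = (4, -2, -7) + (-1)·(0, 1, 0) = (4, -3, -7).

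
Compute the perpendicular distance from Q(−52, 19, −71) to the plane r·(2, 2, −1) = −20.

d = |2·(-52) + 2·19 + (-1)·(-71) − (-20)| / √(4 + 4 + 1) = |25| / 3 = 25/3.

25/3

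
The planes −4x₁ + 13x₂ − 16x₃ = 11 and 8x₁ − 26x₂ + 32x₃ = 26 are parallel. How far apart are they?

Divide the second equation by -2 to match normals: −4x₁ + 13x₂ − 16x₃ = -13.
With common normal n = (−4, 13, −16) (|n| = 21), the distance is |11 − (-13)|/|n| = 24/21 = 8/7.

8/7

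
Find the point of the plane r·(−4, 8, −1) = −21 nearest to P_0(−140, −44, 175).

(-412/3, -148/3, 527/3)

The perpendicular from P_0 has direction n = (−4, 8, −1): r = (−140, −44, 175) + μ(−4, 8, −1).
Substitute into the plane: n·(P_0 + μn) = -21 gives 33 + 81μ = -21, so μ = -2/3.
Foot = (−140, −44, 175) + (-2/3)·(−4, 8, −1) = (−412/3, −148/3, 527/3).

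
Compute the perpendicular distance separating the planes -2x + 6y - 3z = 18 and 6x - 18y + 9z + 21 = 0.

Divide the second equation by -3 to match normals: -2x + 6y - 3z = 7.
With common normal n = (-2, 6, -3) (|n| = 7), the distance is |18 − 7|/|n| = 11/7.

11/7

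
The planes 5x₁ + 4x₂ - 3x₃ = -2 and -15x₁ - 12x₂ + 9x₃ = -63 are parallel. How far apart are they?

23√2/10

Divide the second equation by -3 to match normals: 5x₁ + 4x₂ - 3x₃ = 21.
Both planes have normal n = (5, 4, -3), |n| = 5√2. Any point on the first plane is at distance |21 − (-2)|/|n| = 23/(5√2) = 23√2/10 from the second.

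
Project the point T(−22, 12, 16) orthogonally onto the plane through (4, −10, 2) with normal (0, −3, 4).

(-22, 54/5, 88/5)

The perpendicular from T has direction n = (0, −3, 4): r = (−22, 12, 16) + λ(0, −3, 4).
Substitute into the plane: n·(T + λn) = 38 gives 28 + 25λ = 38, so λ = 2/5.
Foot = (−22, 12, 16) + (2/5)·(0, −3, 4) = (−22, 54/5, 88/5).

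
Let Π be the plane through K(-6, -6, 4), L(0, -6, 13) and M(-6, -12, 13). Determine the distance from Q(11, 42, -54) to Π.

KL = (6, 0, 9) and KM = (0, -6, 9), so a normal is n = KL × KM = (54, -54, -36).
d = |54·11 + (-54)·42 + (-36)·(-54) − (-144)| / √(2916 + 2916 + 1296) = |414| / (18√22) = 23√22/22.

23/√22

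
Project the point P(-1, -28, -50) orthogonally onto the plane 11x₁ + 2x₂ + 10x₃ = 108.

n = (11, 2, 10), |n|² = 225, and n·P − 108 = -675.
t = -675/225 = -3, so the foot is P − t·n = (-1, -28, -50) − (-3)·(11, 2, 10) = (32, -22, -20).

(32, -22, -20)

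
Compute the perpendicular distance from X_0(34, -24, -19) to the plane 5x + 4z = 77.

17√41/41

d = |5·34 + 4·(-19) − 77| / √(25 + 0 + 16) = |17| / √41 = 17/√41.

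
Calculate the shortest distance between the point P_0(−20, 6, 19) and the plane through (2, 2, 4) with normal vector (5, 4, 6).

4√77/77

The plane has equation n·(r − (2, 2, 4)) = 0, i.e. n·r = 42.
Then n·(−20, 6, 19) − 42 = −4.
|n| = √(25 + 16 + 36) = √77, so the distance is |-4|/√77 = 4√77/77.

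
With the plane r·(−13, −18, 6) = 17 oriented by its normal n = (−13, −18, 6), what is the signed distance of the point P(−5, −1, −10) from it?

n·P − 17 = 6.
|n| = 23, so the signed distance is 6/23.

6/23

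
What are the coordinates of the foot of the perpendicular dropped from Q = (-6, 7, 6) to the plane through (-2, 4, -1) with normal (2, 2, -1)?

(-4, 9, 5)

n = (2, 2, -1), |n|² = 9, and n·Q − 5 = -9.
t = -9/9 = -1, so the foot is Q − t·n = (-6, 7, 6) − (-1)·(2, 2, -1) = (-4, 9, 5).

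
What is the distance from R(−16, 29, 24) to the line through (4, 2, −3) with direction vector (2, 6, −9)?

3√193

Direction vector d = (2, 6, −9).
AP = (−20, 27, 27); AP·d = -121, |AP|² = 1858, |d|² = 121.
distance² = |AP|² − (AP·d)²/|d|² = 1858 − 14641/121 = 1737, so the distance is 3√193.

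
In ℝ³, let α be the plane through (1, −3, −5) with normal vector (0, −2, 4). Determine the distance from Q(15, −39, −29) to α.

The plane has equation n·(r − (1, −3, −5)) = 0, i.e. n·r = -14.
d = |(-2)·(-39) + 4·(-29) − (-14)| / √(0 + 4 + 16) = |-24| / (2√5) = 12/√5.

12√5/5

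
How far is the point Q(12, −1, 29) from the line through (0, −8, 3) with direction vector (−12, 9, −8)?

Direction vector d = (−12, 9, −8).
AP = (12, 7, 26), and AP × d = (−290, −216, 192).
|AP × d|² = 167620 and |d|² = 289, so the distance is √(167620/289) = √580 = 2√145.

2√145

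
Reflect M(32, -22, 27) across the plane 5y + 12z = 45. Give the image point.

(32, -32, 3)

n = (0, 5, 12), |n|² = 169, n·M − 45 = 169, so t = 169/169 = 1.
Foot F = M − 1·n = (32, -27, 15); the reflection is 2F − M = (32, -32, 3).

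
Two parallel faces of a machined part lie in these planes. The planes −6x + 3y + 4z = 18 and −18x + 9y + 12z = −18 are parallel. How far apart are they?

Divide the second equation by 3 to match normals: −6x + 3y + 4z = -6.
With common normal n = (−6, 3, 4) (|n| = √61), the distance is |18 − (-6)|/|n| = 24/√61 = 24√61/61.

24√61/61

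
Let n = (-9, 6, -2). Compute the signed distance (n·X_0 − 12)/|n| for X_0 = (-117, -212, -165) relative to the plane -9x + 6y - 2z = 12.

9

n·X_0 − 12 = 99.
|n| = 11, so the signed distance is 99/11 = 9.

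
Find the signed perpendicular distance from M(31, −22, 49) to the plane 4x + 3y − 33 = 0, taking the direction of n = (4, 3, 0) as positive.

5

n·M − 33 = 25.
|n| = 5, so the signed distance is 25/5 = 5.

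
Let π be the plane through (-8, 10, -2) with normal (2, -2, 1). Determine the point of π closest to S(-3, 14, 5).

n = (2, -2, 1), |n|² = 9, and n·S − (-38) = 9.
t = 9/9 = 1, so the foot is S − t·n = (-3, 14, 5) − 1·(2, -2, 1) = (-5, 16, 4).

(-5, 16, 4)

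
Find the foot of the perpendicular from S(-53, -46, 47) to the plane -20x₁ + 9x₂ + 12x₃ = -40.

(-13, -64, 23)

n = (-20, 9, 12), |n|² = 625, and n·S − (-40) = 1250.
t = 1250/625 = 2, so the foot is S − t·n = (-53, -46, 47) − 2·(-20, 9, 12) = (-13, -64, 23).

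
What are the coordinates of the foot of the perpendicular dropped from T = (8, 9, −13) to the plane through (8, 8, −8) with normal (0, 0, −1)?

The perpendicular from T has direction n = (0, 0, −1): r = (8, 9, −13) + t(0, 0, −1).
Substitute into the plane: n·(T + tn) = 8 gives 13 + 1t = 8, so t = -5.
Foot = (8, 9, −13) + (-5)·(0, 0, −1) = (8, 9, −8).

(8, 9, -8)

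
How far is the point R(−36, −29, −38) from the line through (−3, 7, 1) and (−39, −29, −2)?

A direction vector is d = (−36, −36, −3).
AP = (−33, −36, −39); AP·d = 2601, |AP|² = 3906, |d|² = 2601.
distance² = |AP|² − (AP·d)²/|d|² = 3906 − 6765201/2601 = 1305, so the distance is 3√145.

3√145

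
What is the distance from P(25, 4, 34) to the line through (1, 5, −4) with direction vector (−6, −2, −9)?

Direction vector d = (−6, −2, −9).
AP = (24, −1, 38), and AP × d = (85, −12, −54).
|AP × d|² = 10285 and |d|² = 121, so the distance is √(10285/121) = √85.

√85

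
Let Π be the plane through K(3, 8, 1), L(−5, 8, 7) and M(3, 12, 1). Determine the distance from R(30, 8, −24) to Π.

KL = (−8, 0, 6) and KM = (0, 4, 0), so a normal is n = KL × KM = (−24, 0, −32).
n = (−24, 0, −32); n·P − (-104) = 152; |n| = 40; distance = 152/40 = 19/5.

19/5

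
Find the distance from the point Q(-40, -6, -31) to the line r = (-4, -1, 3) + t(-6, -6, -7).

Direction vector d = (-6, -6, -7).
AP = (-36, -5, -34), and AP × d = (-169, -48, 186).
|AP × d|² = 65461 and |d|² = 121, so the distance is √(65461/121) = √541.

√541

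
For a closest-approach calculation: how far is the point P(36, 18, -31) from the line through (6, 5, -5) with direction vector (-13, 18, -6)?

Direction vector d = (-13, 18, -6).
AP = (30, 13, -26); AP·d = 0, |AP|² = 1745, |d|² = 529.
distance² = |AP|² − (AP·d)²/|d|² = 1745 − 0/529 = 1745, so the distance is √1745.

√1745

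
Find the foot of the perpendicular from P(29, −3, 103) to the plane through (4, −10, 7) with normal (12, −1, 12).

n = (12, −1, 12), |n|² = 289, and n·P − 142 = 1445.
t = 1445/289 = 5, so the foot is P − t·n = (29, −3, 103) − 5·(12, −1, 12) = (−31, 2, 43).

(-31, 2, 43)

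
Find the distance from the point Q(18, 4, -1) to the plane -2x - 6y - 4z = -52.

√14/7

n = (-2, -6, -4); n·P − (-52) = -4; |n| = 2√14; distance = 4/(2√14) = 2/√14.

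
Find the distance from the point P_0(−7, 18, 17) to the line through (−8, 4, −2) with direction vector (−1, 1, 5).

3√14

Direction vector d = (−1, 1, 5).
AP = (1, 14, 19), and AP × d = (51, −24, 15).
|AP × d|² = 3402 and |d|² = 27, so the distance is √(3402/27) = √126 = 3√14.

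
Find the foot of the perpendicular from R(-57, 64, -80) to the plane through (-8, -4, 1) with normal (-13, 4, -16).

The perpendicular from R has direction n = (-13, 4, -16): r = (-57, 64, -80) + t(-13, 4, -16).
Substitute into the plane: n·(R + tn) = 72 gives 2277 + 441t = 72, so t = -5.
Foot = (-57, 64, -80) + (-5)·(-13, 4, -16) = (8, 44, 0).

(8, 44, 0)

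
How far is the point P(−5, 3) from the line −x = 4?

1

The normal to the line is n = (−1, 0) with |n| = 1.
|n·P − 4| = |5 − 4| = 1, so the distance is 1/1 = 1.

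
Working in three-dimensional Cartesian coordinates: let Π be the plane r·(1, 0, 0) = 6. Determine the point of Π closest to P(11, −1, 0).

The perpendicular from P has direction n = (1, 0, 0): r = (11, −1, 0) + λ(1, 0, 0).
Substitute into the plane: n·(P + λn) = 6 gives 11 + 1λ = 6, so λ = -5.
Foot = (11, −1, 0) + (-5)·(1, 0, 0) = (6, −1, 0).

(6, -1, 0)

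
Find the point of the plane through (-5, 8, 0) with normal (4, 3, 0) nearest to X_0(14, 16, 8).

n = (4, 3, 0), |n|² = 25, and n·X_0 − 4 = 100.
t = 100/25 = 4, so the foot is X_0 − t·n = (14, 16, 8) − 4·(4, 3, 0) = (-2, 4, 8).

(-2, 4, 8)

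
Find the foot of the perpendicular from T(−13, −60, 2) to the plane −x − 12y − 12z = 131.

(-11, -36, 26)

n = (−1, −12, −12), |n|² = 289, and n·T − 131 = 578.
t = 578/289 = 2, so the foot is T − t·n = (−13, −60, 2) − 2·(−1, −12, −12) = (−11, −36, 26).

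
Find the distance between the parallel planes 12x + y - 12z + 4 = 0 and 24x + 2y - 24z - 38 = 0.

Divide the second equation by 2 to match normals: 12x + y - 12z = 19.
With common normal n = (12, 1, -12) (|n| = 17), the distance is |(-4) − 19|/|n| = 23/17.

23/17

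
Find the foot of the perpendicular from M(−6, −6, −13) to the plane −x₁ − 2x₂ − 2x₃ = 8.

(-2, 2, -5)

The perpendicular from M has direction n = (−1, −2, −2): r = (−6, −6, −13) + μ(−1, −2, −2).
Substitute into the plane: n·(M + μn) = 8 gives 44 + 9μ = 8, so μ = -4.
Foot = (−6, −6, −13) + (-4)·(−1, −2, −2) = (−2, 2, −5).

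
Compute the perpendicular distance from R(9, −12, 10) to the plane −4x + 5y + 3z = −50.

8√2/5

Normal vector n = (−4, 5, 3), and n·(9, −12, 10) − (−50) = −16.
|n| = √(16 + 25 + 9) = 5√2, so the distance is |-16|/(5√2) = 8√2/5.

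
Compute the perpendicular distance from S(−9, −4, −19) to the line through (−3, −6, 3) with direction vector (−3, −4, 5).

Direction vector d = (−3, −4, 5).
AP = (−6, 2, −22); AP·d = -100, |AP|² = 524, |d|² = 50.
distance² = |AP|² − (AP·d)²/|d|² = 524 − 10000/50 = 324, so the distance is 18.

18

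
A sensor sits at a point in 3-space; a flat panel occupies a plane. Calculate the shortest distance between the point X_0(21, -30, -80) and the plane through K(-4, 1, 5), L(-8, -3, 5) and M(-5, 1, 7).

KL = (-4, -4, 0) and KM = (-1, 0, 2), so a normal is n = KL × KM = (-8, 8, -4).
Then n·(21, -30, -80) - 20 = -108.
|n| = √(64 + 64 + 16) = 12, so the distance is |-108|/12 = 9.

9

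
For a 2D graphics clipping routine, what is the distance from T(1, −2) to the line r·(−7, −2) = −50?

The normal to the line is n = (−7, −2) with |n| = √53.
|n·T − (-50)| = |-3 − (-50)| = 47, so the distance is 47/√53.

47/√53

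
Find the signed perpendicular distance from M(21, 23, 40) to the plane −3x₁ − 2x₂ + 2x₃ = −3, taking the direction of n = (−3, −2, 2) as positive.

-26/√17

n·M − (-3) = -26.
|n| = √17, so the signed distance is -26/√17.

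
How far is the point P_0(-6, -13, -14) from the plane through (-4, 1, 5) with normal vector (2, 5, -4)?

2√5/15

The plane has equation n·(r − (-4, 1, 5)) = 0, i.e. n·r = -23.
n = (2, 5, -4); n·P − (-23) = 2; |n| = 3√5; distance = 2/(3√5).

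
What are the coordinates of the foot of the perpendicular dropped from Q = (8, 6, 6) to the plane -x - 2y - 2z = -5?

(5, 0, 0)

The perpendicular from Q has direction n = (-1, -2, -2): r = (8, 6, 6) + λ(-1, -2, -2).
Substitute into the plane: n·(Q + λn) = -5 gives -32 + 9λ = -5, so λ = 3.
Foot = (8, 6, 6) + 3·(-1, -2, -2) = (5, 0, 0).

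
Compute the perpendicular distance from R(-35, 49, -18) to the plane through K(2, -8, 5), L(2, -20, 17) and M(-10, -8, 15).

19√97/97

KL = (0, -12, 12) and KM = (-12, 0, 10), so a normal is n = KL × KM = (-120, -144, -144).
Then n·(-35, 49, -18) - 192 = -456.
|n| = √(14400 + 20736 + 20736) = 24√97, so the distance is |-456|/(24√97) = 19√97/97.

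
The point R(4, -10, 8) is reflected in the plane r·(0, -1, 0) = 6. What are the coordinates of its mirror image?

(4, -2, 8)

n = (0, -1, 0), |n|² = 1, n·R − 6 = 4, so t = 4/1 = 4.
Foot F = R − 4·n = (4, -6, 8); the reflection is 2F − R = (4, -2, 8).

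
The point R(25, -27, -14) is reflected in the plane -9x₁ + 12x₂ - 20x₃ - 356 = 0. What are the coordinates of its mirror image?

(7, -3, -54)

n = (-9, 12, -20), |n|² = 625, n·R − 356 = -625, so t = -625/625 = -1.
Foot F = R − (-1)·n = (16, -15, -34); the reflection is 2F − R = (7, -3, -54).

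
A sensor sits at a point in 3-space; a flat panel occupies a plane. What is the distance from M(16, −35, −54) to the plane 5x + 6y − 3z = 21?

Normal vector n = (5, 6, −3), and n·(16, −35, −54) − 21 = 11.
|n| = √(25 + 36 + 9) = √70, so the distance is |11|/√70 = 11/√70.

11/√70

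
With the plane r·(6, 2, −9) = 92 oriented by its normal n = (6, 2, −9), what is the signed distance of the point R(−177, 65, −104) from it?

-8

n·R − 92 = -88.
|n| = 11, so the signed distance is -88/11 = -8.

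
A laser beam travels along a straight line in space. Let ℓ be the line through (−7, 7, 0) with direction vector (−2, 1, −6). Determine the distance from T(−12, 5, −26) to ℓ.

7

Direction vector d = (−2, 1, −6).
AP = (−5, −2, −26), and AP × d = (38, 22, −9).
|AP × d|² = 2009 and |d|² = 41, so the distance is √(2009/41) = √49 = 7.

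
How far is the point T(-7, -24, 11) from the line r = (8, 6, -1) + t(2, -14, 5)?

Direction vector d = (2, -14, 5).
AP = (-15, -30, 12); AP·d = 450, |AP|² = 1269, |d|² = 225.
distance² = |AP|² − (AP·d)²/|d|² = 1269 − 202500/225 = 369, so the distance is 3√41.

3√41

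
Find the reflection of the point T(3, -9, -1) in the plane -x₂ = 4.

(3, 1, -1)

n = (0, -1, 0), |n|² = 1, n·T − 4 = 5, so t = 5/1 = 5.
Foot F = T − 5·n = (3, -4, -1); the reflection is 2F − T = (3, 1, -1).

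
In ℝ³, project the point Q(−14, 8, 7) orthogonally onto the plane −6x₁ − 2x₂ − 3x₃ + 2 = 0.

n = (−6, −2, −3), |n|² = 49, and n·Q − (-2) = 49.
t = 49/49 = 1, so the foot is Q − t·n = (−14, 8, 7) − 1·(−6, −2, −3) = (−8, 10, 10).

(-8, 10, 10)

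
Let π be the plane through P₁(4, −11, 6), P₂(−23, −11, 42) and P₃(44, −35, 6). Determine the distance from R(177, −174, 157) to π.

7

P₁P₂ = (−27, 0, 36) and P₁P₃ = (40, −24, 0), so a normal is n = P₁P₂ × P₁P₃ = (864, 1440, 648).
Then n·(177, −174, 157) − (−8496) = 12600.
|n| = √(746496 + 2073600 + 419904) = 1800, so the distance is |12600|/1800 = 7.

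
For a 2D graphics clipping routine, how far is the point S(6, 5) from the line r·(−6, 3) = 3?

8√5/5

d = |(-6)·6 + 3·5 − 3| / √(36 + 9) = |-24|/(3√5) = 8/√5.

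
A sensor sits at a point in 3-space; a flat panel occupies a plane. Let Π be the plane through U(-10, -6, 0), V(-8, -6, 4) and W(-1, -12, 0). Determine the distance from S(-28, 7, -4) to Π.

UV = (2, 0, 4) and UW = (9, -6, 0), so a normal is n = UV × UW = (24, 36, -12).
d = |24·(-28) + 36·7 + (-12)·(-4) − (-456)| / √(576 + 1296 + 144) = |84| / (12√14) = 7/√14.

7/√14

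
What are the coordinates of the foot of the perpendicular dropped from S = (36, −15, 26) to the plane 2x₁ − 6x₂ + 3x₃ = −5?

(26, 15, 11)

n = (2, −6, 3), |n|² = 49, and n·S − (-5) = 245.
t = 245/49 = 5, so the foot is S − t·n = (36, −15, 26) − 5·(2, −6, 3) = (26, 15, 11).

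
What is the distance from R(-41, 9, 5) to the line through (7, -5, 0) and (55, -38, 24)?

A direction vector is d = (48, -33, 24).
AP = (-48, 14, 5), and AP × d = (501, 1392, 912).
|AP × d|² = 3020409 and |d|² = 3969, so the distance is √(3020409/3969) = √761.

√761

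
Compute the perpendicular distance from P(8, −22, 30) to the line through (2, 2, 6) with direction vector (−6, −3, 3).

Direction vector d = (−6, −3, 3).
AP = (6, −24, 24), and AP × d = (0, −162, −162).
|AP × d|² = 52488 and |d|² = 54, so the distance is √(52488/54) = √972 = 18√3.

18√3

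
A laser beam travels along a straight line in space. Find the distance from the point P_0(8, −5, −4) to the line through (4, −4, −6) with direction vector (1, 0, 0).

√5

Direction vector d = (1, 0, 0).
AP = (4, −1, 2); AP·d = 4, |AP|² = 21, |d|² = 1.
distance² = |AP|² − (AP·d)²/|d|² = 21 − 16/1 = 5, so the distance is √5.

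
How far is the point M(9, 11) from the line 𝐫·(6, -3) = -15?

The normal to the line is n = (6, -3) with |n| = 3√5.
|n·M − (-15)| = |21 − (-15)| = 36, so the distance is 36/(3√5) = 12√5/5.

12/√5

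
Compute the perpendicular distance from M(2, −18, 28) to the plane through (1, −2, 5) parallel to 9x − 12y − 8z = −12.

Parallel planes share the normal n = (9, −12, −8); since (1, −2, 5) lies on the plane, its equation is 9x − 12y − 8z = -7.
Then n·(2, −18, 28) − (−7) = 17.
|n| = √(81 + 144 + 64) = 17, so the distance is |17|/17 = 1.

1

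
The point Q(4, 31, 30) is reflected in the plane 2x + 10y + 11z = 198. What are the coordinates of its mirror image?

n = (2, 10, 11), |n|² = 225, n·Q − 198 = 450, so t = 450/225 = 2.
Foot F = Q − 2·n = (0, 11, 8); the reflection is 2F − Q = (−4, −9, −14).

(-4, -9, -14)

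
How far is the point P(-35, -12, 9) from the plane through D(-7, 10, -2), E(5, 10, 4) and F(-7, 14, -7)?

DE = (12, 0, 6) and DF = (0, 4, -5), so a normal is n = DE × DF = (-24, 60, 48).
n = (-24, 60, 48); n·P − 672 = -120; |n| = 36√5; distance = 120/(36√5) = 2√5/3.

2√5/3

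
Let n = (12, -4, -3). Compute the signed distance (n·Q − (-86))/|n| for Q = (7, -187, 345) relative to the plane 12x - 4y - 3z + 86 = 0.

n·Q − (-86) = -117.
|n| = 13, so the signed distance is -117/13 = -9.

-9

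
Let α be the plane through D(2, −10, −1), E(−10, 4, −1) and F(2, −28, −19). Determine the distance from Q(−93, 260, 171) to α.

DE = (−12, 14, 0) and DF = (0, −18, −18), so a normal is n = DE × DF = (−252, −216, 216).
d = |(-252)·(-93) + (-216)·260 + 216·171 − 1440| / √(63504 + 46656 + 46656) = |2772| / 396 = 7.

7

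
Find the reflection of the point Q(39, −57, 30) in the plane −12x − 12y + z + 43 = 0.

n = (−12, −12, 1), |n|² = 289, n·Q − (-43) = 289, so t = 289/289 = 1.
Foot F = Q − 1·n = (51, −45, 29); the reflection is 2F − Q = (63, −33, 28).

(63, -33, 28)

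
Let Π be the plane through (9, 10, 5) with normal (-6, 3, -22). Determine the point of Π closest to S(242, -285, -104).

(5596/23, -6570/23, -2282/23)

n = (-6, 3, -22), |n|² = 529, and n·S − (-134) = 115.
t = 115/529 = 5/23, so the foot is S − t·n = (242, -285, -104) − (5/23)·(-6, 3, -22) = (5596/23, -6570/23, -2282/23).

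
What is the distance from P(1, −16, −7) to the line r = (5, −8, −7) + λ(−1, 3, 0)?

Direction vector d = (−1, 3, 0).
AP = (−4, −8, 0); AP·d = -20, |AP|² = 80, |d|² = 10.
distance² = |AP|² − (AP·d)²/|d|² = 80 − 400/10 = 40, so the distance is 2√10.

2√10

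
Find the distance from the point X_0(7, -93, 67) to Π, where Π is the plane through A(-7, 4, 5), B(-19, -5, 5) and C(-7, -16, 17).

AB = (-12, -9, 0) and AC = (0, -20, 12), so a normal is n = AB × AC = (-108, 144, 240).
d = |(-108)·7 + 144·(-93) + 240·67 − 2532| / √(11664 + 20736 + 57600) = |-600| / 300 = 2.

2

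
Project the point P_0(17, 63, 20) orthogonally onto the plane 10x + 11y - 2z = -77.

(-23, 19, 28)

The perpendicular from P_0 has direction n = (10, 11, -2): r = (17, 63, 20) + t(10, 11, -2).
Substitute into the plane: n·(P_0 + tn) = -77 gives 823 + 225t = -77, so t = -4.
Foot = (17, 63, 20) + (-4)·(10, 11, -2) = (-23, 19, 28).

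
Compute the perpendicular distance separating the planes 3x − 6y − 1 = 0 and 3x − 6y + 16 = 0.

With common normal n = (3, −6, 0) (|n| = 3√5), the distance is |1 − (-16)|/|n| = 17/(3√5).

17/(3√5)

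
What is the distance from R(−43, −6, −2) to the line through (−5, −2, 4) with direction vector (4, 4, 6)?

Direction vector d = (4, 4, 6).
AP = (−38, −4, −6); AP·d = -204, |AP|² = 1496, |d|² = 68.
distance² = |AP|² − (AP·d)²/|d|² = 1496 − 41616/68 = 884, so the distance is 2√221.

2√221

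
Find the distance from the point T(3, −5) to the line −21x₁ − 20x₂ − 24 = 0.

The normal to the line is n = (−21, −20) with |n| = 29.
|n·T − 24| = |37 − 24| = 13, so the distance is 13/29.

13/29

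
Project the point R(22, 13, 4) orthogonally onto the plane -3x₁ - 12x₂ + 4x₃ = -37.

The perpendicular from R has direction n = (-3, -12, 4): r = (22, 13, 4) + t(-3, -12, 4).
Substitute into the plane: n·(R + tn) = -37 gives -206 + 169t = -37, so t = 1.
Foot = (22, 13, 4) + 1·(-3, -12, 4) = (19, 1, 8).

(19, 1, 8)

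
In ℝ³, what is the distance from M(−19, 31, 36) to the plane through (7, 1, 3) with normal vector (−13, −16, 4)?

10/21

The plane has equation n·(r − (7, 1, 3)) = 0, i.e. n·r = -95.
Then n·(−19, 31, 36) − (−95) = −10.
|n| = √(169 + 256 + 16) = 21, so the distance is |-10|/21 = 10/21.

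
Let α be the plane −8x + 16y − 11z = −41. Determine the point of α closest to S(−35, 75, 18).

(-11, 27, 51)

n = (−8, 16, −11), |n|² = 441, and n·S − (-41) = 1323.
t = 1323/441 = 3, so the foot is S − t·n = (−35, 75, 18) − 3·(−8, 16, −11) = (−11, 27, 51).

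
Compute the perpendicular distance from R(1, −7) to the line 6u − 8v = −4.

d = |6·1 + (-8)·(-7) − (-4)| / √(36 + 64) = |66|/10 = 33/5.

33/5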